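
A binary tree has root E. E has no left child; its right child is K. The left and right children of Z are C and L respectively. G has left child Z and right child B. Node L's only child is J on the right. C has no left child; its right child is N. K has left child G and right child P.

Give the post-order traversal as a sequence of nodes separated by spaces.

Post-order visits the left subtree, then the right subtree, then the node.
At E: no left child.
At E: go right to K.
  At K: go left to G.
    At G: go left to Z.
      At Z: go left to C.
        At C: no left child.
        At C: go right to N.
          N is a leaf — visit N.
        Visit C.
      At Z: go right to L.
        At L: no left child.
        At L: go right to J.
          J is a leaf — visit J.
        Visit L.
      Visit Z.
    At G: go right to B.
      B is a leaf — visit B.
    Visit G.
  At K: go right to P.
    P is a leaf — visit P.
  Visit K.
Visit E.

N C J L Z B G P K E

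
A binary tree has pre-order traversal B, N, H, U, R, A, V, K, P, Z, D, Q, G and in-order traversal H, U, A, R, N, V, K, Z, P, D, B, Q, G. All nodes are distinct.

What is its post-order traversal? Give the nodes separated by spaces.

The first element of pre-order is the root; it splits in-order into left and right subtrees.
Root B: left subtree has 10 nodes {H, U, A, R, N, V, K, Z, P, D}, right has 2 {Q, G}.
  Root N: left subtree has 4 nodes {H, U, A, R}, right has 5 {V, K, Z, P, D}.
    Root H: left subtree has 0 nodes { }, right has 3 {U, A, R}.
      Root U: left subtree has 0 nodes { }, right has 2 {A, R}.
        Root R: left subtree has 1 node {A}, right has 0 { }.
    Root V: left subtree has 0 nodes { }, right has 4 {K, Z, P, D}.
      Root K: left subtree has 0 nodes { }, right has 3 {Z, P, D}.
        Root P: left subtree has 1 node {Z}, right has 1 {D}.
  Root Q: left subtree has 0 nodes { }, right has 1 {G}.

A R U H Z D P K V N G Q B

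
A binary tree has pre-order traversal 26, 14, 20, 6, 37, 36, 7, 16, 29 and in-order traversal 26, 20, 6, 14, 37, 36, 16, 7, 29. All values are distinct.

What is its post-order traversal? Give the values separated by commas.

The first element of pre-order is the root; it splits in-order into left and right subtrees.
Root 26: left subtree has 0 nodes { }, right has 8 {20, 6, 14, 37, 36, 16, 7, 29}.
  Root 14: left subtree has 2 nodes {20, 6}, right has 5 {37, 36, 16, 7, 29}.
    Root 20: left subtree has 0 nodes { }, right has 1 {6}.
    Root 37: left subtree has 0 nodes { }, right has 4 {36, 16, 7, 29}.
      Root 36: left subtree has 0 nodes { }, right has 3 {16, 7, 29}.
        Root 7: left subtree has 1 node {16}, right has 1 {29}.

6, 20, 16, 29, 7, 36, 37, 14, 26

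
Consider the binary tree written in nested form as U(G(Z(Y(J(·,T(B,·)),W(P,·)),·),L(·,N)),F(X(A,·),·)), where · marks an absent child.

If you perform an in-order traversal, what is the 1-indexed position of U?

11

In-order visits the left subtree, then the node, then the right subtree.
At U: go left to G.
  At G: go left to Z.
    At Z: go left to Y.
      At Y: go left to J.
        At J: no left child.
        Visit J.
        At J: go right to T.
          At T: go left to B.
            B is a leaf — visit B.
          Visit T.
          At T: no right child.
      Visit Y.
      At Y: go right to W.
        At W: go left to P.
          P is a leaf — visit P.
        Visit W.
        At W: no right child.
    Visit Z.
    At Z: no right child.
  Visit G.
  At G: go right to L.
    At L: no left child.
    Visit L.
    At L: go right to N.
      N is a leaf — visit N.
Visit U.
At U: go right to F.
  At F: go left to X.
    At X: go left to A.
      A is a leaf — visit A.
    Visit X.
    At X: no right child.
  Visit F.
  At F: no right child.
Full in-order sequence: J, B, T, Y, P, W, Z, G, L, N, U, A, X, F.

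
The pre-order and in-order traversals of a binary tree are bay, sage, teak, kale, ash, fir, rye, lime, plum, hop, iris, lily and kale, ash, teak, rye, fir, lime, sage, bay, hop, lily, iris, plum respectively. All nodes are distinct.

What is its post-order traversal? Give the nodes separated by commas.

The first element of pre-order is the root; it splits in-order into left and right subtrees.
Root bay: left subtree has 7 nodes {kale, ash, teak, rye, fir, lime, sage}, right has 4 {hop, lily, iris, plum}.
  Root sage: left subtree has 6 nodes {kale, ash, teak, rye, fir, lime}, right has 0 { }.
    Root teak: left subtree has 2 nodes {kale, ash}, right has 3 {rye, fir, lime}.
      Root kale: left subtree has 0 nodes { }, right has 1 {ash}.
      Root fir: left subtree has 1 node {rye}, right has 1 {lime}.
  Root plum: left subtree has 3 nodes {hop, lily, iris}, right has 0 { }.
    Root hop: left subtree has 0 nodes { }, right has 2 {lily, iris}.
      Root iris: left subtree has 1 node {lily}, right has 0 { }.

ash, kale, rye, lime, fir, teak, sage, lily, iris, hop, plum, bay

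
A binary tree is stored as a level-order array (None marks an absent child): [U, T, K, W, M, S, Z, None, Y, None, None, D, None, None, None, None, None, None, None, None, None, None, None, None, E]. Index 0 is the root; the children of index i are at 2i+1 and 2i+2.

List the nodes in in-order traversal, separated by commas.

W, Y, T, M, U, D, E, S, K, Z

In-order visits the left subtree, then the node, then the right subtree.
At U: go left to T.
  At T: go left to W.
    At W: no left child.
    Visit W.
    At W: go right to Y.
      Y is a leaf — visit Y.
  Visit T.
  At T: go right to M.
    M is a leaf — visit M.
Visit U.
At U: go right to K.
  At K: go left to S.
    At S: go left to D.
      At D: no left child.
      Visit D.
      At D: go right to E.
        E is a leaf — visit E.
    Visit S.
    At S: no right child.
  Visit K.
  At K: go right to Z.
    Z is a leaf — visit Z.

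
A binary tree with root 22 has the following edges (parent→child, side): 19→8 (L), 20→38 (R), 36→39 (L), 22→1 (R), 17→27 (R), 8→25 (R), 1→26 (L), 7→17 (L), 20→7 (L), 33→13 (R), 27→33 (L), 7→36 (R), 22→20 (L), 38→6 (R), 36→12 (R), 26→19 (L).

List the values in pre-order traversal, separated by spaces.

22 20 7 17 27 33 13 36 39 12 38 6 1 26 19 8 25

Pre-order visits the node, then its left subtree, then its right subtree.
Visit 22.
At 22: go left to 20.
  Visit 20.
  At 20: go left to 7.
    Visit 7.
    At 7: go left to 17.
      Visit 17.
      At 17: no left child.
      At 17: go right to 27.
        Visit 27.
        At 27: go left to 33.
          Visit 33.
          At 33: no left child.
          At 33: go right to 13.
            13 is a leaf — visit 13.
        At 27: no right child.
    At 7: go right to 36.
      Visit 36.
      At 36: go left to 39.
        39 is a leaf — visit 39.
      At 36: go right to 12.
        12 is a leaf — visit 12.
  At 20: go right to 38.
    Visit 38.
    At 38: no left child.
    At 38: go right to 6.
      6 is a leaf — visit 6.
At 22: go right to 1.
  Visit 1.
  At 1: go left to 26.
    Visit 26.
    At 26: go left to 19.
      Visit 19.
      At 19: go left to 8.
        Visit 8.
        At 8: no left child.
        At 8: go right to 25.
          25 is a leaf — visit 25.
      At 19: no right child.
    At 26: no right child.
  At 1: no right child.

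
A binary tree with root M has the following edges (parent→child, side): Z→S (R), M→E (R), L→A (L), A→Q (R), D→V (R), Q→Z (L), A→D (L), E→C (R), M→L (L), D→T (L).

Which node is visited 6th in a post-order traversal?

Post-order visits the left subtree, then the right subtree, then the node.
At M: go left to L.
  At L: go left to A.
    At A: go left to D.
      At D: go left to T.
        T is a leaf — visit T.
      At D: go right to V.
        V is a leaf — visit V.
      Visit D.
    At A: go right to Q.
      At Q: go left to Z.
        At Z: no left child.
        At Z: go right to S.
          S is a leaf — visit S.
        Visit Z.
      At Q: no right child.
      Visit Q.
    Visit A.
  At L: no right child.
  Visit L.
At M: go right to E.
  At E: no left child.
  At E: go right to C.
    C is a leaf — visit C.
  Visit E.
Visit M.
Full post-order sequence: T, V, D, S, Z, Q, A, L, C, E, M.

Q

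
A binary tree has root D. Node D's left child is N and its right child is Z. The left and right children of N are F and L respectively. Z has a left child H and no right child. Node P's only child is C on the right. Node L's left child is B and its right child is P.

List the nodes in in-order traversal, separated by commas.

F, N, B, L, P, C, D, H, Z

In-order visits the left subtree, then the node, then the right subtree.
At D: go left to N.
  At N: go left to F.
    F is a leaf — visit F.
  Visit N.
  At N: go right to L.
    At L: go left to B.
      B is a leaf — visit B.
    Visit L.
    At L: go right to P.
      At P: no left child.
      Visit P.
      At P: go right to C.
        C is a leaf — visit C.
Visit D.
At D: go right to Z.
  At Z: go left to H.
    H is a leaf — visit H.
  Visit Z.
  At Z: no right child.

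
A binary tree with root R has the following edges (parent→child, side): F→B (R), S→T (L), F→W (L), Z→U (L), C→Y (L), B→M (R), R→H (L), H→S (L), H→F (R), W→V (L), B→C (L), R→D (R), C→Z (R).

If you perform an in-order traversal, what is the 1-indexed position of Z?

10

In-order visits the left subtree, then the node, then the right subtree.
At R: go left to H.
  At H: go left to S.
    At S: go left to T.
      T is a leaf — visit T.
    Visit S.
    At S: no right child.
  Visit H.
  At H: go right to F.
    At F: go left to W.
      At W: go left to V.
        V is a leaf — visit V.
      Visit W.
      At W: no right child.
    Visit F.
    At F: go right to B.
      At B: go left to C.
        At C: go left to Y.
          Y is a leaf — visit Y.
        Visit C.
        At C: go right to Z.
          At Z: go left to U.
            U is a leaf — visit U.
          Visit Z.
          At Z: no right child.
      Visit B.
      At B: go right to M.
        M is a leaf — visit M.
Visit R.
At R: go right to D.
  D is a leaf — visit D.
Full in-order sequence: T, S, H, V, W, F, Y, C, U, Z, B, M, R, D.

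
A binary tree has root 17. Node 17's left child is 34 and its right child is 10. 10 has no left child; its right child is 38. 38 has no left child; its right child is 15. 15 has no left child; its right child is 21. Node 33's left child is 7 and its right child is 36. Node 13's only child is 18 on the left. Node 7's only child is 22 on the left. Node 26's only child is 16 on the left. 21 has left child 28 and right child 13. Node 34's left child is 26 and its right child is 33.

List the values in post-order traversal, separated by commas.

Post-order visits the left subtree, then the right subtree, then the node.
At 17: go left to 34.
  At 34: go left to 26.
    At 26: go left to 16.
      16 is a leaf — visit 16.
    At 26: no right child.
    Visit 26.
  At 34: go right to 33.
    At 33: go left to 7.
      At 7: go left to 22.
        22 is a leaf — visit 22.
      At 7: no right child.
      Visit 7.
    At 33: go right to 36.
      36 is a leaf — visit 36.
    Visit 33.
  Visit 34.
At 17: go right to 10.
  At 10: no left child.
  At 10: go right to 38.
    At 38: no left child.
    At 38: go right to 15.
      At 15: no left child.
      At 15: go right to 21.
        At 21: go left to 28.
          28 is a leaf — visit 28.
        At 21: go right to 13.
          At 13: go left to 18.
            18 is a leaf — visit 18.
          At 13: no right child.
          Visit 13.
        Visit 21.
      Visit 15.
    Visit 38.
  Visit 10.
Visit 17.

16, 26, 22, 7, 36, 33, 34, 28, 18, 13, 21, 15, 38, 10, 17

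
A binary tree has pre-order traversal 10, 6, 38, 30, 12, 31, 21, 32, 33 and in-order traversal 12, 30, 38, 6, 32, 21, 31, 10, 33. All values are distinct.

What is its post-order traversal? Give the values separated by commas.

The first element of pre-order is the root; it splits in-order into left and right subtrees.
Root 10: left subtree has 7 nodes {12, 30, 38, 6, 32, 21, 31}, right has 1 {33}.
  Root 6: left subtree has 3 nodes {12, 30, 38}, right has 3 {32, 21, 31}.
    Root 38: left subtree has 2 nodes {12, 30}, right has 0 { }.
      Root 30: left subtree has 1 node {12}, right has 0 { }.
    Root 31: left subtree has 2 nodes {32, 21}, right has 0 { }.
      Root 21: left subtree has 1 node {32}, right has 0 { }.

12, 30, 38, 32, 21, 31, 6, 33, 10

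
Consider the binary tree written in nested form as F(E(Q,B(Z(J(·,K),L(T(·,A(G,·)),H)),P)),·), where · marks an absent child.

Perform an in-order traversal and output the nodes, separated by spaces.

In-order visits the left subtree, then the node, then the right subtree.
At F: go left to E.
  At E: go left to Q.
    Q is a leaf — visit Q.
  Visit E.
  At E: go right to B.
    At B: go left to Z.
      At Z: go left to J.
        At J: no left child.
        Visit J.
        At J: go right to K.
          K is a leaf — visit K.
      Visit Z.
      At Z: go right to L.
        At L: go left to T.
          At T: no left child.
          Visit T.
          At T: go right to A.
            At A: go left to G.
              G is a leaf — visit G.
            Visit A.
            At A: no right child.
        Visit L.
        At L: go right to H.
          H is a leaf — visit H.
    Visit B.
    At B: go right to P.
      P is a leaf — visit P.
Visit F.
At F: no right child.

Q E J K Z T G A L H B P F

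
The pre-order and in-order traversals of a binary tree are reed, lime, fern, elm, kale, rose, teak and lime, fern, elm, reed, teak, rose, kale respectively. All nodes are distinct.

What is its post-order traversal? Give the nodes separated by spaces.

elm fern lime teak rose kale reed

The first element of pre-order is the root; it splits in-order into left and right subtrees.
Root reed: left subtree has 3 nodes {lime, fern, elm}, right has 3 {teak, rose, kale}.
  Root lime: left subtree has 0 nodes { }, right has 2 {fern, elm}.
    Root fern: left subtree has 0 nodes { }, right has 1 {elm}.
  Root kale: left subtree has 2 nodes {teak, rose}, right has 0 { }.
    Root rose: left subtree has 1 node {teak}, right has 0 { }.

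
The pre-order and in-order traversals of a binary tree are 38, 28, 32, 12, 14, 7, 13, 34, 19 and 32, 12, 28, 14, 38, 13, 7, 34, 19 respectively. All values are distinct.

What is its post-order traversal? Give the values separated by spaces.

The first element of pre-order is the root; it splits in-order into left and right subtrees.
Root 38: left subtree has 4 nodes {32, 12, 28, 14}, right has 4 {13, 7, 34, 19}.
  Root 28: left subtree has 2 nodes {32, 12}, right has 1 {14}.
    Root 32: left subtree has 0 nodes { }, right has 1 {12}.
  Root 7: left subtree has 1 node {13}, right has 2 {34, 19}.
    Root 34: left subtree has 0 nodes { }, right has 1 {19}.

12 32 14 28 13 19 34 7 38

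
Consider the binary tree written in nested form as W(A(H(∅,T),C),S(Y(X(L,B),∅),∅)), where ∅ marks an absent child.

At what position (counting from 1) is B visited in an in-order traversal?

8

In-order visits the left subtree, then the node, then the right subtree.
At W: go left to A.
  At A: go left to H.
    At H: no left child.
    Visit H.
    At H: go right to T.
      T is a leaf — visit T.
  Visit A.
  At A: go right to C.
    C is a leaf — visit C.
Visit W.
At W: go right to S.
  At S: go left to Y.
    At Y: go left to X.
      At X: go left to L.
        L is a leaf — visit L.
      Visit X.
      At X: go right to B.
        B is a leaf — visit B.
    Visit Y.
    At Y: no right child.
  Visit S.
  At S: no right child.
Full in-order sequence: H, T, A, C, W, L, X, B, Y, S.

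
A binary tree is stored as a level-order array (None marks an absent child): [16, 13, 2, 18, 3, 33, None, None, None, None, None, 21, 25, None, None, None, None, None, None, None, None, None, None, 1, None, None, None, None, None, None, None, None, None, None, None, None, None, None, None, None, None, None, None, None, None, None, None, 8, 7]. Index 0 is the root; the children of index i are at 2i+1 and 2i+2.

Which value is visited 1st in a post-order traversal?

Post-order visits the left subtree, then the right subtree, then the node.
At 16: go left to 13.
  At 13: go left to 18.
    18 is a leaf — visit 18.
  At 13: go right to 3.
    3 is a leaf — visit 3.
  Visit 13.
At 16: go right to 2.
  At 2: go left to 33.
    At 33: go left to 21.
      At 21: go left to 1.
        At 1: go left to 8.
          8 is a leaf — visit 8.
        At 1: go right to 7.
          7 is a leaf — visit 7.
        Visit 1.
      At 21: no right child.
      Visit 21.
    At 33: go right to 25.
      25 is a leaf — visit 25.
    Visit 33.
  At 2: no right child.
  Visit 2.
Visit 16.
Full post-order sequence: 18, 3, 13, 8, 7, 1, 21, 25, 33, 2, 16.

18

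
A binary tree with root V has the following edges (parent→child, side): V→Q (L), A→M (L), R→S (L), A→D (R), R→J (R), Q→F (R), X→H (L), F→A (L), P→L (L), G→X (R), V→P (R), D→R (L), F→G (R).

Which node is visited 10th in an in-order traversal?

In-order visits the left subtree, then the node, then the right subtree.
At V: go left to Q.
  At Q: no left child.
  Visit Q.
  At Q: go right to F.
    At F: go left to A.
      At A: go left to M.
        M is a leaf — visit M.
      Visit A.
      At A: go right to D.
        At D: go left to R.
          At R: go left to S.
            S is a leaf — visit S.
          Visit R.
          At R: go right to J.
            J is a leaf — visit J.
        Visit D.
        At D: no right child.
    Visit F.
    At F: go right to G.
      At G: no left child.
      Visit G.
      At G: go right to X.
        At X: go left to H.
          H is a leaf — visit H.
        Visit X.
        At X: no right child.
Visit V.
At V: go right to P.
  At P: go left to L.
    L is a leaf — visit L.
  Visit P.
  At P: no right child.
Full in-order sequence: Q, M, A, S, R, J, D, F, G, H, X, V, L, P.

H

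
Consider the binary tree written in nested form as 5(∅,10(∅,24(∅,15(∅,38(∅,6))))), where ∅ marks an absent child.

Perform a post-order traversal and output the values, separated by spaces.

Post-order visits the left subtree, then the right subtree, then the node.
At 5: no left child.
At 5: go right to 10.
  At 10: no left child.
  At 10: go right to 24.
    At 24: no left child.
    At 24: go right to 15.
      At 15: no left child.
      At 15: go right to 38.
        At 38: no left child.
        At 38: go right to 6.
          6 is a leaf — visit 6.
        Visit 38.
      Visit 15.
    Visit 24.
  Visit 10.
Visit 5.

6 38 15 24 10 5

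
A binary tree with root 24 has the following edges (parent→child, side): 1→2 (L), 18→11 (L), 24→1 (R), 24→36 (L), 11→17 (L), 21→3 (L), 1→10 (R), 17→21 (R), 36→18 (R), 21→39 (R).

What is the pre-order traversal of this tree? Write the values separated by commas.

24, 36, 18, 11, 17, 21, 3, 39, 1, 2, 10

Pre-order visits the node, then its left subtree, then its right subtree.
Visit 24.
At 24: go left to 36.
  Visit 36.
  At 36: no left child.
  At 36: go right to 18.
    Visit 18.
    At 18: go left to 11.
      Visit 11.
      At 11: go left to 17.
        Visit 17.
        At 17: no left child.
        At 17: go right to 21.
          Visit 21.
          At 21: go left to 3.
            3 is a leaf — visit 3.
          At 21: go right to 39.
            39 is a leaf — visit 39.
      At 11: no right child.
    At 18: no right child.
At 24: go right to 1.
  Visit 1.
  At 1: go left to 2.
    2 is a leaf — visit 2.
  At 1: go right to 10.
    10 is a leaf — visit 10.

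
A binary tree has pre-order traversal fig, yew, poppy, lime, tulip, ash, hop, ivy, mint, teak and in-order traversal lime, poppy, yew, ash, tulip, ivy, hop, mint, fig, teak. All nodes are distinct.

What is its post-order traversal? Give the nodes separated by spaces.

lime poppy ash ivy mint hop tulip yew teak fig

The first element of pre-order is the root; it splits in-order into left and right subtrees.
Root fig: left subtree has 8 nodes {lime, poppy, yew, ash, tulip, ivy, hop, mint}, right has 1 {teak}.
  Root yew: left subtree has 2 nodes {lime, poppy}, right has 5 {ash, tulip, ivy, hop, mint}.
    Root poppy: left subtree has 1 node {lime}, right has 0 { }.
    Root tulip: left subtree has 1 node {ash}, right has 3 {ivy, hop, mint}.
      Root hop: left subtree has 1 node {ivy}, right has 1 {mint}.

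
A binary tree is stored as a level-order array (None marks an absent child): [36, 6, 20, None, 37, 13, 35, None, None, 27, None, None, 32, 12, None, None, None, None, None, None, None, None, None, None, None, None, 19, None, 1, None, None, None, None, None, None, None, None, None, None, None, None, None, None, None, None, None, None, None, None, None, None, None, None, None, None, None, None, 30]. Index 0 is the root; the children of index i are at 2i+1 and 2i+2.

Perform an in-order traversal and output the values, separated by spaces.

In-order visits the left subtree, then the node, then the right subtree.
At 36: go left to 6.
  At 6: no left child.
  Visit 6.
  At 6: go right to 37.
    At 37: go left to 27.
      27 is a leaf — visit 27.
    Visit 37.
    At 37: no right child.
Visit 36.
At 36: go right to 20.
  At 20: go left to 13.
    At 13: no left child.
    Visit 13.
    At 13: go right to 32.
      At 32: no left child.
      Visit 32.
      At 32: go right to 19.
        19 is a leaf — visit 19.
  Visit 20.
  At 20: go right to 35.
    At 35: go left to 12.
      At 12: no left child.
      Visit 12.
      At 12: go right to 1.
        At 1: go left to 30.
          30 is a leaf — visit 30.
        Visit 1.
        At 1: no right child.
    Visit 35.
    At 35: no right child.

6 27 37 36 13 32 19 20 12 30 1 35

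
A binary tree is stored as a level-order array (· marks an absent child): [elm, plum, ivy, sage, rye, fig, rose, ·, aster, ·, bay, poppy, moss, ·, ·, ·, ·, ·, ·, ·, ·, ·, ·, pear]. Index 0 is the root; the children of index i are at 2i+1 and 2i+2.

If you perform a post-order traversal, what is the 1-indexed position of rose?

Post-order visits the left subtree, then the right subtree, then the node.
At elm: go left to plum.
  At plum: go left to sage.
    At sage: no left child.
    At sage: go right to aster.
      aster is a leaf — visit aster.
    Visit sage.
  At plum: go right to rye.
    At rye: no left child.
    At rye: go right to bay.
      bay is a leaf — visit bay.
    Visit rye.
  Visit plum.
At elm: go right to ivy.
  At ivy: go left to fig.
    At fig: go left to poppy.
      At poppy: go left to pear.
        pear is a leaf — visit pear.
      At poppy: no right child.
      Visit poppy.
    At fig: go right to moss.
      moss is a leaf — visit moss.
    Visit fig.
  At ivy: go right to rose.
    rose is a leaf — visit rose.
  Visit ivy.
Visit elm.
Full post-order sequence: aster, sage, bay, rye, plum, pear, poppy, moss, fig, rose, ivy, elm.

10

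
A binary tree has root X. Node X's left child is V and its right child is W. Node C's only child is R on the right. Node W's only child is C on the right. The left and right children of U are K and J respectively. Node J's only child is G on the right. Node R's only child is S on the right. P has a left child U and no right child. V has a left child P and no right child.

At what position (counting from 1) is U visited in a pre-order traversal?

Pre-order visits the node, then its left subtree, then its right subtree.
Visit X.
At X: go left to V.
  Visit V.
  At V: go left to P.
    Visit P.
    At P: go left to U.
      Visit U.
      At U: go left to K.
        K is a leaf — visit K.
      At U: go right to J.
        Visit J.
        At J: no left child.
        At J: go right to G.
          G is a leaf — visit G.
    At P: no right child.
  At V: no right child.
At X: go right to W.
  Visit W.
  At W: no left child.
  At W: go right to C.
    Visit C.
    At C: no left child.
    At C: go right to R.
      Visit R.
      At R: no left child.
      At R: go right to S.
        S is a leaf — visit S.
Full pre-order sequence: X, V, P, U, K, J, G, W, C, R, S.

4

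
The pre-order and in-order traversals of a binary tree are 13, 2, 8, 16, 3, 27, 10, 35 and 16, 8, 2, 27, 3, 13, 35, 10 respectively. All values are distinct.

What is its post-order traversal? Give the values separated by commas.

The first element of pre-order is the root; it splits in-order into left and right subtrees.
Root 13: left subtree has 5 nodes {16, 8, 2, 27, 3}, right has 2 {35, 10}.
  Root 2: left subtree has 2 nodes {16, 8}, right has 2 {27, 3}.
    Root 8: left subtree has 1 node {16}, right has 0 { }.
    Root 3: left subtree has 1 node {27}, right has 0 { }.
  Root 10: left subtree has 1 node {35}, right has 0 { }.

16, 8, 27, 3, 2, 35, 10, 13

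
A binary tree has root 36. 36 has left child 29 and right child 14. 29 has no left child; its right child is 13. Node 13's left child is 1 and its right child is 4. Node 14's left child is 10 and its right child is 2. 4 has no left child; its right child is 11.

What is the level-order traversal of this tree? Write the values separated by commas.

Level-order visits nodes level by level from the root, left to right within each level.
Level 0: 36
Level 1: 29, 14
Level 2: 13, 10, 2
Level 3: 1, 4
Level 4: 11

36, 29, 14, 13, 10, 2, 1, 4, 11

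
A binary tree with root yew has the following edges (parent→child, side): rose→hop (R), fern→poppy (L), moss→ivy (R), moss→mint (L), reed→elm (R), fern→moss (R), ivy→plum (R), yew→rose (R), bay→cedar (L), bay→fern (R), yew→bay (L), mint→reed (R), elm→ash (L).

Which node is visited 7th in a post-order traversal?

Post-order visits the left subtree, then the right subtree, then the node.
At yew: go left to bay.
  At bay: go left to cedar.
    cedar is a leaf — visit cedar.
  At bay: go right to fern.
    At fern: go left to poppy.
      poppy is a leaf — visit poppy.
    At fern: go right to moss.
      At moss: go left to mint.
        At mint: no left child.
        At mint: go right to reed.
          At reed: no left child.
          At reed: go right to elm.
            At elm: go left to ash.
              ash is a leaf — visit ash.
            At elm: no right child.
            Visit elm.
          Visit reed.
        Visit mint.
      At moss: go right to ivy.
        At ivy: no left child.
        At ivy: go right to plum.
          plum is a leaf — visit plum.
        Visit ivy.
      Visit moss.
    Visit fern.
  Visit bay.
At yew: go right to rose.
  At rose: no left child.
  At rose: go right to hop.
    hop is a leaf — visit hop.
  Visit rose.
Visit yew.
Full post-order sequence: cedar, poppy, ash, elm, reed, mint, plum, ivy, moss, fern, bay, hop, rose, yew.

plum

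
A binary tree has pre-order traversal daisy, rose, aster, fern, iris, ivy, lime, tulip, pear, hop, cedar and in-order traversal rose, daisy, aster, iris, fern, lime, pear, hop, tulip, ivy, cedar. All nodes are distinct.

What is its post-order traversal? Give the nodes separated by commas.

The first element of pre-order is the root; it splits in-order into left and right subtrees.
Root daisy: left subtree has 1 node {rose}, right has 9 {aster, iris, fern, lime, pear, hop, tulip, ivy, cedar}.
  Root aster: left subtree has 0 nodes { }, right has 8 {iris, fern, lime, pear, hop, tulip, ivy, cedar}.
    Root fern: left subtree has 1 node {iris}, right has 6 {lime, pear, hop, tulip, ivy, cedar}.
      Root ivy: left subtree has 4 nodes {lime, pear, hop, tulip}, right has 1 {cedar}.
        Root lime: left subtree has 0 nodes { }, right has 3 {pear, hop, tulip}.
          Root tulip: left subtree has 2 nodes {pear, hop}, right has 0 { }.
            Root pear: left subtree has 0 nodes { }, right has 1 {hop}.

rose, iris, hop, pear, tulip, lime, cedar, ivy, fern, aster, daisy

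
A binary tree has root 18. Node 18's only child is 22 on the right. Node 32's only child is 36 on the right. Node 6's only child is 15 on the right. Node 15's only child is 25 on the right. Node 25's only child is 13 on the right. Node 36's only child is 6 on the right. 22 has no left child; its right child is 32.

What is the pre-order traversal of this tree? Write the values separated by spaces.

18 22 32 36 6 15 25 13

Pre-order visits the node, then its left subtree, then its right subtree.
Visit 18.
At 18: no left child.
At 18: go right to 22.
  Visit 22.
  At 22: no left child.
  At 22: go right to 32.
    Visit 32.
    At 32: no left child.
    At 32: go right to 36.
      Visit 36.
      At 36: no left child.
      At 36: go right to 6.
        Visit 6.
        At 6: no left child.
        At 6: go right to 15.
          Visit 15.
          At 15: no left child.
          At 15: go right to 25.
            Visit 25.
            At 25: no left child.
            At 25: go right to 13.
              13 is a leaf — visit 13.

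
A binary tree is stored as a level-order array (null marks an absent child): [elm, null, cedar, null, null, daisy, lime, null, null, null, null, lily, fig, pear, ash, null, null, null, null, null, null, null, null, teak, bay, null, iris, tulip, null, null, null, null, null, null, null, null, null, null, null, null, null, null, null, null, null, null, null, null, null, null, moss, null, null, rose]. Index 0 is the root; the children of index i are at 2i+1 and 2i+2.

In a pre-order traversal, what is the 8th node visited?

fig

Pre-order visits the node, then its left subtree, then its right subtree.
Visit elm.
At elm: no left child.
At elm: go right to cedar.
  Visit cedar.
  At cedar: go left to daisy.
    Visit daisy.
    At daisy: go left to lily.
      Visit lily.
      At lily: go left to teak.
        teak is a leaf — visit teak.
      At lily: go right to bay.
        Visit bay.
        At bay: no left child.
        At bay: go right to moss.
          moss is a leaf — visit moss.
    At daisy: go right to fig.
      Visit fig.
      At fig: no left child.
      At fig: go right to iris.
        Visit iris.
        At iris: go left to rose.
          rose is a leaf — visit rose.
        At iris: no right child.
  At cedar: go right to lime.
    Visit lime.
    At lime: go left to pear.
      Visit pear.
      At pear: go left to tulip.
        tulip is a leaf — visit tulip.
      At pear: no right child.
    At lime: go right to ash.
      ash is a leaf — visit ash.
Full pre-order sequence: elm, cedar, daisy, lily, teak, bay, moss, fig, iris, rose, lime, pear, tulip, ash.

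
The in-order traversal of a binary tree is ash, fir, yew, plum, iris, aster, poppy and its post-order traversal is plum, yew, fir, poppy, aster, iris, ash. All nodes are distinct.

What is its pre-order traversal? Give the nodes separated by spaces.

The last element of post-order is the root; it splits in-order into left and right subtrees.
Root ash: left subtree has 0 nodes { }, right has 6 {fir, yew, plum, iris, aster, poppy}.
  Root iris: left subtree has 3 nodes {fir, yew, plum}, right has 2 {aster, poppy}.
    Root fir: left subtree has 0 nodes { }, right has 2 {yew, plum}.
      Root yew: left subtree has 0 nodes { }, right has 1 {plum}.
    Root aster: left subtree has 0 nodes { }, right has 1 {poppy}.

ash iris fir yew plum aster poppy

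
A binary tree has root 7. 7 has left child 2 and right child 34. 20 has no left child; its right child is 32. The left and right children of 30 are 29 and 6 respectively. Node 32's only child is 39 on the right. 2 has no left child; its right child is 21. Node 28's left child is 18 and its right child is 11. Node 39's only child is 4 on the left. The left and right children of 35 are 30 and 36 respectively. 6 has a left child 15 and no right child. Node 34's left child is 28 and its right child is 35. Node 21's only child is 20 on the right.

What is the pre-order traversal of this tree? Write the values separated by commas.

Pre-order visits the node, then its left subtree, then its right subtree.
Visit 7.
At 7: go left to 2.
  Visit 2.
  At 2: no left child.
  At 2: go right to 21.
    Visit 21.
    At 21: no left child.
    At 21: go right to 20.
      Visit 20.
      At 20: no left child.
      At 20: go right to 32.
        Visit 32.
        At 32: no left child.
        At 32: go right to 39.
          Visit 39.
          At 39: go left to 4.
            4 is a leaf — visit 4.
          At 39: no right child.
At 7: go right to 34.
  Visit 34.
  At 34: go left to 28.
    Visit 28.
    At 28: go left to 18.
      18 is a leaf — visit 18.
    At 28: go right to 11.
      11 is a leaf — visit 11.
  At 34: go right to 35.
    Visit 35.
    At 35: go left to 30.
      Visit 30.
      At 30: go left to 29.
        29 is a leaf — visit 29.
      At 30: go right to 6.
        Visit 6.
        At 6: go left to 15.
          15 is a leaf — visit 15.
        At 6: no right child.
    At 35: go right to 36.
      36 is a leaf — visit 36.

7, 2, 21, 20, 32, 39, 4, 34, 28, 18, 11, 35, 30, 29, 6, 15, 36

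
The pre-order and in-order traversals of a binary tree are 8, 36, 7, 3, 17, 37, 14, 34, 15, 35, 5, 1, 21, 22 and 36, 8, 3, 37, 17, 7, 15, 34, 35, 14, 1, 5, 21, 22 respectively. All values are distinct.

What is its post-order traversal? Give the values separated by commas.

The first element of pre-order is the root; it splits in-order into left and right subtrees.
Root 8: left subtree has 1 node {36}, right has 12 {3, 37, 17, 7, 15, 34, 35, 14, 1, 5, 21, 22}.
  Root 7: left subtree has 3 nodes {3, 37, 17}, right has 8 {15, 34, 35, 14, 1, 5, 21, 22}.
    Root 3: left subtree has 0 nodes { }, right has 2 {37, 17}.
      Root 17: left subtree has 1 node {37}, right has 0 { }.
    Root 14: left subtree has 3 nodes {15, 34, 35}, right has 4 {1, 5, 21, 22}.
      Root 34: left subtree has 1 node {15}, right has 1 {35}.
      Root 5: left subtree has 1 node {1}, right has 2 {21, 22}.
        Root 21: left subtree has 0 nodes { }, right has 1 {22}.

36, 37, 17, 3, 15, 35, 34, 1, 22, 21, 5, 14, 7, 8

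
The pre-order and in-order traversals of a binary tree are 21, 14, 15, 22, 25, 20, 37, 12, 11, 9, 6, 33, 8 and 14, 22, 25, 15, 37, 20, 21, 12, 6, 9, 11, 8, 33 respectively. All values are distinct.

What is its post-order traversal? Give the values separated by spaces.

The first element of pre-order is the root; it splits in-order into left and right subtrees.
Root 21: left subtree has 6 nodes {14, 22, 25, 15, 37, 20}, right has 6 {12, 6, 9, 11, 8, 33}.
  Root 14: left subtree has 0 nodes { }, right has 5 {22, 25, 15, 37, 20}.
    Root 15: left subtree has 2 nodes {22, 25}, right has 2 {37, 20}.
      Root 22: left subtree has 0 nodes { }, right has 1 {25}.
      Root 20: left subtree has 1 node {37}, right has 0 { }.
  Root 12: left subtree has 0 nodes { }, right has 5 {6, 9, 11, 8, 33}.
    Root 11: left subtree has 2 nodes {6, 9}, right has 2 {8, 33}.
      Root 9: left subtree has 1 node {6}, right has 0 { }.
      Root 33: left subtree has 1 node {8}, right has 0 { }.

25 22 37 20 15 14 6 9 8 33 11 12 21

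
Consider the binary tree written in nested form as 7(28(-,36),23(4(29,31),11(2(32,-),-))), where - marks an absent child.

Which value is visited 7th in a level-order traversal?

Level-order visits nodes level by level from the root, left to right within each level.
Level 0: 7
Level 1: 28, 23
Level 2: 36, 4, 11
Level 3: 29, 31, 2
Level 4: 32
Full level-order sequence: 7, 28, 23, 36, 4, 11, 29, 31, 2, 32.

29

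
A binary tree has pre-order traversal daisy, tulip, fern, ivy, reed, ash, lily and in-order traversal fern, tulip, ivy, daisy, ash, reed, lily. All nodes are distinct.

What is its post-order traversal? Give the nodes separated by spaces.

fern ivy tulip ash lily reed daisy

The first element of pre-order is the root; it splits in-order into left and right subtrees.
Root daisy: left subtree has 3 nodes {fern, tulip, ivy}, right has 3 {ash, reed, lily}.
  Root tulip: left subtree has 1 node {fern}, right has 1 {ivy}.
  Root reed: left subtree has 1 node {ash}, right has 1 {lily}.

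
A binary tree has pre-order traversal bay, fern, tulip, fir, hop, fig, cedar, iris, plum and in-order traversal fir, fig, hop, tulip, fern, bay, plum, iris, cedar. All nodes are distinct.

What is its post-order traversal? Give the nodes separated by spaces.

The first element of pre-order is the root; it splits in-order into left and right subtrees.
Root bay: left subtree has 5 nodes {fir, fig, hop, tulip, fern}, right has 3 {plum, iris, cedar}.
  Root fern: left subtree has 4 nodes {fir, fig, hop, tulip}, right has 0 { }.
    Root tulip: left subtree has 3 nodes {fir, fig, hop}, right has 0 { }.
      Root fir: left subtree has 0 nodes { }, right has 2 {fig, hop}.
        Root hop: left subtree has 1 node {fig}, right has 0 { }.
  Root cedar: left subtree has 2 nodes {plum, iris}, right has 0 { }.
    Root iris: left subtree has 1 node {plum}, right has 0 { }.

fig hop fir tulip fern plum iris cedar bay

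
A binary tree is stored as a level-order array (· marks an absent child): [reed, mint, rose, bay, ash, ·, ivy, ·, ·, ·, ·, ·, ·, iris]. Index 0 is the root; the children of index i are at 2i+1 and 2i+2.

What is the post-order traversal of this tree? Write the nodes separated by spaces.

bay ash mint iris ivy rose reed

Post-order visits the left subtree, then the right subtree, then the node.
At reed: go left to mint.
  At mint: go left to bay.
    bay is a leaf — visit bay.
  At mint: go right to ash.
    ash is a leaf — visit ash.
  Visit mint.
At reed: go right to rose.
  At rose: no left child.
  At rose: go right to ivy.
    At ivy: go left to iris.
      iris is a leaf — visit iris.
    At ivy: no right child.
    Visit ivy.
  Visit rose.
Visit reed.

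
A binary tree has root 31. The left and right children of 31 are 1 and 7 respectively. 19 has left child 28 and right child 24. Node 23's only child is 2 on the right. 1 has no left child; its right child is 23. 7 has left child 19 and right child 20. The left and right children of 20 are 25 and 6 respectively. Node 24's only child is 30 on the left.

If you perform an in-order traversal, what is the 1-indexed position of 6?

In-order visits the left subtree, then the node, then the right subtree.
At 31: go left to 1.
  At 1: no left child.
  Visit 1.
  At 1: go right to 23.
    At 23: no left child.
    Visit 23.
    At 23: go right to 2.
      2 is a leaf — visit 2.
Visit 31.
At 31: go right to 7.
  At 7: go left to 19.
    At 19: go left to 28.
      28 is a leaf — visit 28.
    Visit 19.
    At 19: go right to 24.
      At 24: go left to 30.
        30 is a leaf — visit 30.
      Visit 24.
      At 24: no right child.
  Visit 7.
  At 7: go right to 20.
    At 20: go left to 25.
      25 is a leaf — visit 25.
    Visit 20.
    At 20: go right to 6.
      6 is a leaf — visit 6.
Full in-order sequence: 1, 23, 2, 31, 28, 19, 30, 24, 7, 25, 20, 6.

12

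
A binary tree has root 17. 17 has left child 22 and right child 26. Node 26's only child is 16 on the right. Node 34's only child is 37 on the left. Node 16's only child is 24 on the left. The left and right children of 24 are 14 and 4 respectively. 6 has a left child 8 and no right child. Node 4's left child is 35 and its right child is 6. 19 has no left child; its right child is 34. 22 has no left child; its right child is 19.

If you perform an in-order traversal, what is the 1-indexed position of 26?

In-order visits the left subtree, then the node, then the right subtree.
At 17: go left to 22.
  At 22: no left child.
  Visit 22.
  At 22: go right to 19.
    At 19: no left child.
    Visit 19.
    At 19: go right to 34.
      At 34: go left to 37.
        37 is a leaf — visit 37.
      Visit 34.
      At 34: no right child.
Visit 17.
At 17: go right to 26.
  At 26: no left child.
  Visit 26.
  At 26: go right to 16.
    At 16: go left to 24.
      At 24: go left to 14.
        14 is a leaf — visit 14.
      Visit 24.
      At 24: go right to 4.
        At 4: go left to 35.
          35 is a leaf — visit 35.
        Visit 4.
        At 4: go right to 6.
          At 6: go left to 8.
            8 is a leaf — visit 8.
          Visit 6.
          At 6: no right child.
    Visit 16.
    At 16: no right child.
Full in-order sequence: 22, 19, 37, 34, 17, 26, 14, 24, 35, 4, 8, 6, 16.

6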